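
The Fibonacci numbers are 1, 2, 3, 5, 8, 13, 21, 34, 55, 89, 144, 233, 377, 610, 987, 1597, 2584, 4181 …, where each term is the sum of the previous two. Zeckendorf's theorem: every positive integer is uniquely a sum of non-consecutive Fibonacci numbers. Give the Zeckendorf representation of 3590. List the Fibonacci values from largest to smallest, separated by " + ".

2584 + 987 + 13 + 5 + 1

Greedily peel off the largest Fibonacci term at each step:
2584 ≤ 3590 < 4181, so take 2584; remainder 1006
987 ≤ 1006 < 1597, so take 987; remainder 19
13 ≤ 19 < 21, so take 13; remainder 6
5 ≤ 6 < 8, so take 5; remainder 1
1 ≤ 1 < 2, so take 1; remainder 0
So 3590 = 2584 + 987 + 13 + 5 + 1, with no two terms consecutive in the sequence.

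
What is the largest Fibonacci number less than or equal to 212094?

196418

196418 ≤ 212094 < 317811, so the largest Fibonacci number not exceeding 212094 is 196418.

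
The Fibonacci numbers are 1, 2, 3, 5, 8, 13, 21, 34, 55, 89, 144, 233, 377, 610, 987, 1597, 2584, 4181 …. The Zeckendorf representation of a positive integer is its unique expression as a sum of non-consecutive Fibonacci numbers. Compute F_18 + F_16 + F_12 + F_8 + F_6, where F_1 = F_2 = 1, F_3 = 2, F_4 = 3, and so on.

F_18 + F_16 + F_12 + F_8 + F_6 = 2584 + 987 + 144 + 21 + 8 = 3744.

3744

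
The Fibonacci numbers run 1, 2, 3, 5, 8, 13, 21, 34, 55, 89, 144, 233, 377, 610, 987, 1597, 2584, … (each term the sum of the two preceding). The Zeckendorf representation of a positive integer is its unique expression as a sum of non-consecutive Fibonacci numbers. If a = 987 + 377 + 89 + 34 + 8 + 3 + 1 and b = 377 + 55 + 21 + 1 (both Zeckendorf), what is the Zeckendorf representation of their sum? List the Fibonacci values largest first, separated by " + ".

1597 + 233 + 89 + 34

The two numbers are 1499 and 454, so their sum is 1953.
1953 − 1597 = 356
356 − 233 = 123
123 − 89 = 34
34 − 34 = 0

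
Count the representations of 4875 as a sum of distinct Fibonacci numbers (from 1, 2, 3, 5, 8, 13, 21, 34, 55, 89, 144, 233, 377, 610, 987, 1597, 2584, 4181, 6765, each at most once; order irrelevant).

4875 = 4181+610+55+21+8 = 4181+610+55+21+5+3 = 4181+377+233+55+21+8 = … (53 more), for 56 in all.

56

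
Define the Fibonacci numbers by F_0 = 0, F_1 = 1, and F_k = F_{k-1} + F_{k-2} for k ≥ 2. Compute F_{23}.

Iterating the recurrence up to F_{15} = 610 and F_{14} = 377:
F_{16} = F_{15} + F_{14} = 610 + 377 = 987
F_{17} = F_{16} + F_{15} = 987 + 610 = 1597
F_{18} = F_{17} + F_{16} = 1597 + 987 = 2584
F_{19} = F_{18} + F_{17} = 2584 + 1597 = 4181
F_{20} = F_{19} + F_{18} = 4181 + 2584 = 6765
F_{21} = F_{20} + F_{19} = 6765 + 4181 = 10946
F_{22} = F_{21} + F_{20} = 10946 + 6765 = 17711
F_{23} = F_{22} + F_{21} = 17711 + 10946 = 28657

28657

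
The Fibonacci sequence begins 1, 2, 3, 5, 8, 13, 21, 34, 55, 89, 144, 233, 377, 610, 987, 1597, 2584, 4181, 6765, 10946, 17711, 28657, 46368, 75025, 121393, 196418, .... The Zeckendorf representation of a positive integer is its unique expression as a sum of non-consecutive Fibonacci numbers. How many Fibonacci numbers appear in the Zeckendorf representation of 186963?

9

186963 − 121393 = 65570
65570 − 46368 = 19202
19202 − 17711 = 1491
1491 − 987 = 504
504 − 377 = 127
127 − 89 = 38
38 − 34 = 4
4 − 3 = 1
1 − 1 = 0
186963 = 121393 + 46368 + 17711 + 987 + 377 + 89 + 34 + 3 + 1, which has 9 terms.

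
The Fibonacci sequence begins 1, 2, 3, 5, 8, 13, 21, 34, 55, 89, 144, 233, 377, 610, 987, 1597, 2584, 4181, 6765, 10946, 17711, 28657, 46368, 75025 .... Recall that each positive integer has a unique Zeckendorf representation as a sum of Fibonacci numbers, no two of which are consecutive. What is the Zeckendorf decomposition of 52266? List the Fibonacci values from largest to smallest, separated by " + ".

46368 + 4181 + 1597 + 89 + 21 + 8 + 2

Greedily peel off the largest Fibonacci term at each step:
52266 − 46368 = 5898
5898 − 4181 = 1717
1717 − 1597 = 120
120 − 89 = 31
31 − 21 = 10
10 − 8 = 2
2 − 2 = 0
So 52266 = 46368 + 4181 + 1597 + 89 + 21 + 8 + 2, with no two terms consecutive in the sequence.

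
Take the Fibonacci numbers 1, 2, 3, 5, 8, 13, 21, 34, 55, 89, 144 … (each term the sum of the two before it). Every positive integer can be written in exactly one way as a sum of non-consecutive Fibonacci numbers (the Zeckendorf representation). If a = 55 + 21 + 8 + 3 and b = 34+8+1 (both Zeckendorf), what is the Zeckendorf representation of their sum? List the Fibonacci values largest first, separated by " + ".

The two numbers are 87 and 43, so their sum is 130.
Greedy algorithm:
largest Fibonacci ≤ 130 is 89; 130 − 89 = 41
largest Fibonacci ≤ 41 is 34; 41 − 34 = 7
largest Fibonacci ≤ 7 is 5; 7 − 5 = 2
largest Fibonacci ≤ 2 is 2; 2 − 2 = 0

89 + 34 + 5 + 2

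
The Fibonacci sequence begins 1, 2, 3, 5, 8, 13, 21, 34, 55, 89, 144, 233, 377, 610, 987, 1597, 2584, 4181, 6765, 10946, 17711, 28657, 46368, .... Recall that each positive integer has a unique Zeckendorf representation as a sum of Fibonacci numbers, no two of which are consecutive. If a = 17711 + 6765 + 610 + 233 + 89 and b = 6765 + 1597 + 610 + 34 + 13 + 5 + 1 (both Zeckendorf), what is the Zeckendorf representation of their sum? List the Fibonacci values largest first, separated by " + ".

28657 + 4181 + 987 + 377 + 144 + 55 + 21 + 8 + 3

The two numbers are 25408 and 9025, so their sum is 34433.
largest Fibonacci ≤ 34433 is 28657; 34433 − 28657 = 5776
largest Fibonacci ≤ 5776 is 4181; 5776 − 4181 = 1595
largest Fibonacci ≤ 1595 is 987; 1595 − 987 = 608
largest Fibonacci ≤ 608 is 377; 608 − 377 = 231
largest Fibonacci ≤ 231 is 144; 231 − 144 = 87
largest Fibonacci ≤ 87 is 55; 87 − 55 = 32
largest Fibonacci ≤ 32 is 21; 32 − 21 = 11
largest Fibonacci ≤ 11 is 8; 11 − 8 = 3
largest Fibonacci ≤ 3 is 3; 3 − 3 = 0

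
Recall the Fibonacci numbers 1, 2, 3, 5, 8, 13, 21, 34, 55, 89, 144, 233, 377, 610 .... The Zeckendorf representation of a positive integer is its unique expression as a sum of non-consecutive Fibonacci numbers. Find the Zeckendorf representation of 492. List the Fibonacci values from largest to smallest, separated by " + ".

377 + 89 + 21 + 5

Repeatedly subtract the largest Fibonacci number that fits:
take 377 (≤ 492); 492 − 377 = 115
take 89 (≤ 115); 115 − 89 = 26
take 21 (≤ 26); 26 − 21 = 5
take 5 (≤ 5); 5 − 5 = 0
So 492 = 377 + 89 + 21 + 5, with no two terms consecutive in the sequence.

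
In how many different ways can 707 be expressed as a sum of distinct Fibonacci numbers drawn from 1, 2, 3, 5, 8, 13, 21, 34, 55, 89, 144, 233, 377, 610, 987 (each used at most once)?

24

Starting from the Zeckendorf form and repeatedly splitting a term F_k into F_{k−1} + F_{k−2} (when neither is already used) reaches every representation.
707 = 610+89+8 = 610+89+5+3 = 610+55+34+8 = … (21 more), for 24 in all.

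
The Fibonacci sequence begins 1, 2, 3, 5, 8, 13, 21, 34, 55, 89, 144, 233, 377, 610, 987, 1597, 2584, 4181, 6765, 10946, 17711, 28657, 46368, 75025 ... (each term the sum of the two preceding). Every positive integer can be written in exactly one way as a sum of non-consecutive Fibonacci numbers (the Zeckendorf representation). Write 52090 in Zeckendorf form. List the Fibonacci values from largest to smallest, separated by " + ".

46368 + 4181 + 987 + 377 + 144 + 21 + 8 + 3 + 1

Repeatedly subtract the largest Fibonacci number that fits:
subtract 46368 from 52090: 5722 remains
subtract 4181 from 5722: 1541 remains
subtract 987 from 1541: 554 remains
subtract 377 from 554: 177 remains
subtract 144 from 177: 33 remains
subtract 21 from 33: 12 remains
subtract 8 from 12: 4 remains
subtract 3 from 4: 1 remains
subtract 1 from 1: 0 remains
So 52090 = 46368 + 4181 + 987 + 377 + 144 + 21 + 8 + 3 + 1, with no two terms consecutive in the sequence.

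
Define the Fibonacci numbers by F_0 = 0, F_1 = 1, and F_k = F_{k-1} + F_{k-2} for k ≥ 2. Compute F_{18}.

Iterating the recurrence up to F_{13} = 233 and F_{12} = 144:
F_{14} = F_{13} + F_{12} = 233 + 144 = 377
F_{15} = F_{14} + F_{13} = 377 + 233 = 610
F_{16} = F_{15} + F_{14} = 610 + 377 = 987
F_{17} = F_{16} + F_{15} = 987 + 610 = 1597
F_{18} = F_{17} + F_{16} = 1597 + 987 = 2584

2584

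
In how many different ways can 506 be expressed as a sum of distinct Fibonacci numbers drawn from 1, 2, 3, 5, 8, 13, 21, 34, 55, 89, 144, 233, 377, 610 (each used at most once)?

506 = 377+89+34+5+1 = 377+89+34+3+2+1 = 377+89+21+13+5+1 = 233+144+89+34+5+1 = 377+89+21+13+3+2+1 = … (11 more), for 16 in all.

16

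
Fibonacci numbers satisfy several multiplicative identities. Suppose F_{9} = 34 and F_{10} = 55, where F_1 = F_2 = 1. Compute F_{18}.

By the doubling identity F_{2k} = F_k(2F_{k+1} − F_k): F_{18} = 34·(2·55 − 34) = 34·76 = 2584.

2584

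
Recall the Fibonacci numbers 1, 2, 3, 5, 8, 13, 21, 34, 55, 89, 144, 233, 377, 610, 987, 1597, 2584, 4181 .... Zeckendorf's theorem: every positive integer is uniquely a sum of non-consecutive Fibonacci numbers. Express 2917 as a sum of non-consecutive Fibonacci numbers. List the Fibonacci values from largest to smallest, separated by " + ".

2584 + 233 + 89 + 8 + 3

Greedily peel off the largest Fibonacci term at each step:
largest Fibonacci ≤ 2917 is 2584; 2917 − 2584 = 333
largest Fibonacci ≤ 333 is 233; 333 − 233 = 100
largest Fibonacci ≤ 100 is 89; 100 − 89 = 11
largest Fibonacci ≤ 11 is 8; 11 − 8 = 3
largest Fibonacci ≤ 3 is 3; 3 − 3 = 0
So 2917 = 2584 + 233 + 89 + 8 + 3, with no two terms consecutive in the sequence.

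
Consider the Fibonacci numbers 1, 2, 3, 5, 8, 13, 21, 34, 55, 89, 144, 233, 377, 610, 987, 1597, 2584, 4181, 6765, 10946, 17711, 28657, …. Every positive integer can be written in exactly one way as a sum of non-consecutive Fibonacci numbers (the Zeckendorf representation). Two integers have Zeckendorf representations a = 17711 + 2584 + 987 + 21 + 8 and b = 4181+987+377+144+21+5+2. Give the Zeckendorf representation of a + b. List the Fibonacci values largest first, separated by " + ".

The two numbers are 21311 and 5717, so their sum is 27028.
Greedily peel off the largest Fibonacci term at each step:
largest Fibonacci ≤ 27028 is 17711; 27028 − 17711 = 9317
largest Fibonacci ≤ 9317 is 6765; 9317 − 6765 = 2552
largest Fibonacci ≤ 2552 is 1597; 2552 − 1597 = 955
largest Fibonacci ≤ 955 is 610; 955 − 610 = 345
largest Fibonacci ≤ 345 is 233; 345 − 233 = 112
largest Fibonacci ≤ 112 is 89; 112 − 89 = 23
largest Fibonacci ≤ 23 is 21; 23 − 21 = 2
largest Fibonacci ≤ 2 is 2; 2 − 2 = 0

17711 + 6765 + 1597 + 610 + 233 + 89 + 21 + 2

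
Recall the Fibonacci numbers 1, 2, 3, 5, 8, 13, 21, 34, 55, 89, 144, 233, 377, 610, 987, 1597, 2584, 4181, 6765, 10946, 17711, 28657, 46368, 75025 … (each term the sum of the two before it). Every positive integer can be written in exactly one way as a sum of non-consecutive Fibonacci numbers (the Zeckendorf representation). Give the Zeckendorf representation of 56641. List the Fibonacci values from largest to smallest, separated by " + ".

Repeatedly subtract the largest Fibonacci number that fits:
46368 ≤ 56641 < 75025, so take 46368; remainder 10273
6765 ≤ 10273 < 10946, so take 6765; remainder 3508
2584 ≤ 3508 < 4181, so take 2584; remainder 924
610 ≤ 924 < 987, so take 610; remainder 314
233 ≤ 314 < 377, so take 233; remainder 81
55 ≤ 81 < 89, so take 55; remainder 26
21 ≤ 26 < 34, so take 21; remainder 5
5 ≤ 5 < 8, so take 5; remainder 0
So 56641 = 46368 + 6765 + 2584 + 610 + 233 + 55 + 21 + 5, with no two terms consecutive in the sequence.

46368 + 6765 + 2584 + 610 + 233 + 55 + 21 + 5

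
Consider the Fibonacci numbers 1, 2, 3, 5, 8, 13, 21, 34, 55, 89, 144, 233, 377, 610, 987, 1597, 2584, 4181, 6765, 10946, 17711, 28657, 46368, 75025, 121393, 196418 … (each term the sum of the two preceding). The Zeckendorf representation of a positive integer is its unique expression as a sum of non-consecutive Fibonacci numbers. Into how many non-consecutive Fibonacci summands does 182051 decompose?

8

182051: greatest Fibonacci not exceeding it is 121393, leaving 60658
60658: greatest Fibonacci not exceeding it is 46368, leaving 14290
14290: greatest Fibonacci not exceeding it is 10946, leaving 3344
3344: greatest Fibonacci not exceeding it is 2584, leaving 760
760: greatest Fibonacci not exceeding it is 610, leaving 150
150: greatest Fibonacci not exceeding it is 144, leaving 6
6: greatest Fibonacci not exceeding it is 5, leaving 1
1: greatest Fibonacci not exceeding it is 1, leaving 0
182051 = 121393 + 46368 + 10946 + 2584 + 610 + 144 + 5 + 1, which has 8 terms.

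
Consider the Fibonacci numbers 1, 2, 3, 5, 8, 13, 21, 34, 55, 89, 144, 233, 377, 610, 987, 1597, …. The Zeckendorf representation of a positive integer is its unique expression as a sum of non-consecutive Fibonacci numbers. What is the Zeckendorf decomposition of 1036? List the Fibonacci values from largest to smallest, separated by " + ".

Greedily peel off the largest Fibonacci term at each step:
1036: greatest Fibonacci not exceeding it is 987, leaving 49
49: greatest Fibonacci not exceeding it is 34, leaving 15
15: greatest Fibonacci not exceeding it is 13, leaving 2
2: greatest Fibonacci not exceeding it is 2, leaving 0
So 1036 = 987 + 34 + 13 + 2, with no two terms consecutive in the sequence.

987 + 34 + 13 + 2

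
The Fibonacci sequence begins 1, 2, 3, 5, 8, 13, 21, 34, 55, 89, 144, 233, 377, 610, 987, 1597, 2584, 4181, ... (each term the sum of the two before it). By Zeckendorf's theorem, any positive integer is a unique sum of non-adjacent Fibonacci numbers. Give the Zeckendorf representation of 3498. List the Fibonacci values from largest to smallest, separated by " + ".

Repeatedly subtract the largest Fibonacci number that fits:
subtract 2584 from 3498: 914 remains
subtract 610 from 914: 304 remains
subtract 233 from 304: 71 remains
subtract 55 from 71: 16 remains
subtract 13 from 16: 3 remains
subtract 3 from 3: 0 remains
So 3498 = 2584 + 610 + 233 + 55 + 13 + 3, with no two terms consecutive in the sequence.

2584 + 610 + 233 + 55 + 13 + 3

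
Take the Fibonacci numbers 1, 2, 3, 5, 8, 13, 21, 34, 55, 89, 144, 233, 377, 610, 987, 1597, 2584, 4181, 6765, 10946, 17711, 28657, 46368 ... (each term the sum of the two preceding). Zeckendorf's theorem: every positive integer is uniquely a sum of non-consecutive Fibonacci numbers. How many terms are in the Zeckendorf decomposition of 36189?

take 28657 (≤ 36189); 36189 − 28657 = 7532
take 6765 (≤ 7532); 7532 − 6765 = 767
take 610 (≤ 767); 767 − 610 = 157
take 144 (≤ 157); 157 − 144 = 13
take 13 (≤ 13); 13 − 13 = 0
36189 = 28657 + 6765 + 610 + 144 + 13, which has 5 terms.

5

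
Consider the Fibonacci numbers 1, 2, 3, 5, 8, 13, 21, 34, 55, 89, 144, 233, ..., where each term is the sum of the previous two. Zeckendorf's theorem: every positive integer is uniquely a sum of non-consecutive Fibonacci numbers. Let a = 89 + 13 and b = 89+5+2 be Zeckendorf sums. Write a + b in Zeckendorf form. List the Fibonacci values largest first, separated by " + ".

144 + 34 + 13 + 5 + 2

The two numbers are 102 and 96, so their sum is 198.
Greedy algorithm:
subtract 144 from 198: 54 remains
subtract 34 from 54: 20 remains
subtract 13 from 20: 7 remains
subtract 5 from 7: 2 remains
subtract 2 from 2: 0 remains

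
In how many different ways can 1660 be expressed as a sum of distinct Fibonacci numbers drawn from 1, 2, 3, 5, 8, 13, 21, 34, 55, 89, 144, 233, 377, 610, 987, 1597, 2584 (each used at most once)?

32

Starting from the Zeckendorf form and repeatedly splitting a term F_k into F_{k−1} + F_{k−2} (when neither is already used) reaches every representation.
1660 = 1597+55+8 = 1597+55+5+3 = 1597+34+21+8 = 987+610+55+8 = … (28 more), for 32 in all.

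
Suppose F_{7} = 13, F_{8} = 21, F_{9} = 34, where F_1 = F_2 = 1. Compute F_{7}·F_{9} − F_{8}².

1

13·34 − 21² = 442 − 441 = 1. (Cassini's identity: F_{k−1}F_{k+1} − F_k² = (−1)^k.)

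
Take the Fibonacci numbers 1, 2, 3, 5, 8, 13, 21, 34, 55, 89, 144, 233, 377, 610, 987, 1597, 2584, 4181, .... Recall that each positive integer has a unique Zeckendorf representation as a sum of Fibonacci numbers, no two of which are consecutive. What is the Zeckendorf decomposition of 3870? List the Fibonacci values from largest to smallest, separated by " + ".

Repeatedly subtract the largest Fibonacci number that fits:
largest Fibonacci ≤ 3870 is 2584; 3870 − 2584 = 1286
largest Fibonacci ≤ 1286 is 987; 1286 − 987 = 299
largest Fibonacci ≤ 299 is 233; 299 − 233 = 66
largest Fibonacci ≤ 66 is 55; 66 − 55 = 11
largest Fibonacci ≤ 11 is 8; 11 − 8 = 3
largest Fibonacci ≤ 3 is 3; 3 − 3 = 0
So 3870 = 2584 + 987 + 233 + 55 + 8 + 3, with no two terms consecutive in the sequence.

2584 + 987 + 233 + 55 + 8 + 3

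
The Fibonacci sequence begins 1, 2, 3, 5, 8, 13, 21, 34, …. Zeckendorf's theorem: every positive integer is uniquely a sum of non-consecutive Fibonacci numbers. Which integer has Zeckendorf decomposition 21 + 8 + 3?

32

21 + 8 + 3 = 32.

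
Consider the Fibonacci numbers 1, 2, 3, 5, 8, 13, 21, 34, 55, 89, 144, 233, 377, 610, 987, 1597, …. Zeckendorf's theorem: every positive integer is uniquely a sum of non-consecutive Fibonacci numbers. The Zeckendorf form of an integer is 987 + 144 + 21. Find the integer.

1152

987 + 144 + 21 = 1152.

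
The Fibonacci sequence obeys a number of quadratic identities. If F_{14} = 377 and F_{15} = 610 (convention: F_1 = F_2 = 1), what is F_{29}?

514229

By F_{2k+1} = F_k² + F_{k+1}²: F_{29} = 377² + 610² = 142129 + 372100 = 514229.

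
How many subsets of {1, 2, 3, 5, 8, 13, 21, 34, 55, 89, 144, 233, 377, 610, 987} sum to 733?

17

733 = 610+89+34 = 610+89+21+13 = 377+233+89+34 = 610+89+21+8+5 = 610+55+34+21+13 = … (12 more), for 17 in all.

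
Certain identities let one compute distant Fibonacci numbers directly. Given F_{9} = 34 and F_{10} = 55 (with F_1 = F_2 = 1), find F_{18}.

By the doubling identity F_{2k} = F_k(2F_{k+1} − F_k): F_{18} = 34·(2·55 − 34) = 34·76 = 2584.

2584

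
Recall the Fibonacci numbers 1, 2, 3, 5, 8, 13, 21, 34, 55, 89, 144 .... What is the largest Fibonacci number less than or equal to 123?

89 ≤ 123 < 144, so the largest Fibonacci number not exceeding 123 is 89.

89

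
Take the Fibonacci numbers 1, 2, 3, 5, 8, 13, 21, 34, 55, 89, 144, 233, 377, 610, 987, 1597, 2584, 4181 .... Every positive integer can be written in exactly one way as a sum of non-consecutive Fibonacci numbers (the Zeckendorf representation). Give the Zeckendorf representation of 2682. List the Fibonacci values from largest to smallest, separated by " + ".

2584 + 89 + 8 + 1

2682 − 2584 = 98
98 − 89 = 9
9 − 8 = 1
1 − 1 = 0
So 2682 = 2584 + 89 + 8 + 1, with no two terms consecutive in the sequence.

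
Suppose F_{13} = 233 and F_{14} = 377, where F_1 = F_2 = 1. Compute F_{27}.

196418

By F_{2k+1} = F_k² + F_{k+1}²: F_{27} = 233² + 377² = 54289 + 142129 = 196418.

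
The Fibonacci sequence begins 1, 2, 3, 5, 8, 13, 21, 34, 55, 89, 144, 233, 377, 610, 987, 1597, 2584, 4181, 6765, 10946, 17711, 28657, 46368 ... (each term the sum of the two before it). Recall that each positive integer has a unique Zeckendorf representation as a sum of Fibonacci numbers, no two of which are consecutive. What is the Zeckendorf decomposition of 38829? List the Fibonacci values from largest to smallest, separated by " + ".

28657 + 6765 + 2584 + 610 + 144 + 55 + 13 + 1

Greedy algorithm:
subtract 28657 from 38829: 10172 remains
subtract 6765 from 10172: 3407 remains
subtract 2584 from 3407: 823 remains
subtract 610 from 823: 213 remains
subtract 144 from 213: 69 remains
subtract 55 from 69: 14 remains
subtract 13 from 14: 1 remains
subtract 1 from 1: 0 remains
So 38829 = 28657 + 6765 + 2584 + 610 + 144 + 55 + 13 + 1, with no two terms consecutive in the sequence.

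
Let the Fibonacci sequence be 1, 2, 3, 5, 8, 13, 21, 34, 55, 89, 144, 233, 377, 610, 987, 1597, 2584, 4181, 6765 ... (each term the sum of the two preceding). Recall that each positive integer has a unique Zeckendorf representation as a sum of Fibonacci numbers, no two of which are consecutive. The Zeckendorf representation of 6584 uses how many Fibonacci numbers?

7

Greedily peel off the largest Fibonacci term at each step:
largest Fibonacci ≤ 6584 is 4181; 6584 − 4181 = 2403
largest Fibonacci ≤ 2403 is 1597; 2403 − 1597 = 806
largest Fibonacci ≤ 806 is 610; 806 − 610 = 196
largest Fibonacci ≤ 196 is 144; 196 − 144 = 52
largest Fibonacci ≤ 52 is 34; 52 − 34 = 18
largest Fibonacci ≤ 18 is 13; 18 − 13 = 5
largest Fibonacci ≤ 5 is 5; 5 − 5 = 0
6584 = 4181 + 1597 + 610 + 144 + 34 + 13 + 5, which has 7 terms.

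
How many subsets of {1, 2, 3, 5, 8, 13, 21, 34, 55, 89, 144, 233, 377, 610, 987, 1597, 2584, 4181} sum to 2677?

16

Each representation comes from the Zeckendorf form by replacing some F_k with F_{k−1} + F_{k−2} where possible.
2677 = 2584+89+3+1 = 2584+55+34+3+1 = 1597+987+89+3+1 = 2584+55+21+13+3+1 = … (12 more), for 16 in all.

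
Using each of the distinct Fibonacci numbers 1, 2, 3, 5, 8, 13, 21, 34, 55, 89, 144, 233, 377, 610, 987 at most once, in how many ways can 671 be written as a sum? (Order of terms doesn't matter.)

18

Each representation comes from the Zeckendorf form by replacing some F_k with F_{k−1} + F_{k−2} where possible.
671 = 610+55+5+1 = 610+55+3+2+1 = 610+34+21+5+1 = … (15 more), for 18 in all.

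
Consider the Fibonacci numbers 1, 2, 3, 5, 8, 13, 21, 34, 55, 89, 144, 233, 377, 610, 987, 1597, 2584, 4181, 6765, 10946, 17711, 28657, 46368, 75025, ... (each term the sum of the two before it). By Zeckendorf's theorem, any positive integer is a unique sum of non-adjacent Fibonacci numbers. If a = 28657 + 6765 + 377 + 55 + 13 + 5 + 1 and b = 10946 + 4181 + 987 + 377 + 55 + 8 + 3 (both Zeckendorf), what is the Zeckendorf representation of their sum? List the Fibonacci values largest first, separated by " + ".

The two numbers are 35873 and 16557, so their sum is 52430.
take 46368 (≤ 52430); 52430 − 46368 = 6062
take 4181 (≤ 6062); 6062 − 4181 = 1881
take 1597 (≤ 1881); 1881 − 1597 = 284
take 233 (≤ 284); 284 − 233 = 51
take 34 (≤ 51); 51 − 34 = 17
take 13 (≤ 17); 17 − 13 = 4
take 3 (≤ 4); 4 − 3 = 1
take 1 (≤ 1); 1 − 1 = 0

46368 + 4181 + 1597 + 233 + 34 + 13 + 3 + 1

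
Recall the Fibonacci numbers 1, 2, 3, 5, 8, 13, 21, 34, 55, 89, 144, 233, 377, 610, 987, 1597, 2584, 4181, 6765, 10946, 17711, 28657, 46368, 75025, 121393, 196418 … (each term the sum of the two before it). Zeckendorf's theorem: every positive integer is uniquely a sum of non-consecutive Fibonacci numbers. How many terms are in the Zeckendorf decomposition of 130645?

130645: greatest Fibonacci not exceeding it is 121393, leaving 9252
9252: greatest Fibonacci not exceeding it is 6765, leaving 2487
2487: greatest Fibonacci not exceeding it is 1597, leaving 890
890: greatest Fibonacci not exceeding it is 610, leaving 280
280: greatest Fibonacci not exceeding it is 233, leaving 47
47: greatest Fibonacci not exceeding it is 34, leaving 13
13: greatest Fibonacci not exceeding it is 13, leaving 0
130645 = 121393 + 6765 + 1597 + 610 + 233 + 34 + 13, which has 7 terms.

7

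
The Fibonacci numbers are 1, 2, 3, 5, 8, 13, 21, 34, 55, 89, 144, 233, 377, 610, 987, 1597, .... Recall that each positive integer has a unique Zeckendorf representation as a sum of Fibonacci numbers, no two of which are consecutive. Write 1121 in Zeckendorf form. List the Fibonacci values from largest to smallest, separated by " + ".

Repeatedly subtract the largest Fibonacci number that fits:
1121 − 987 = 134
134 − 89 = 45
45 − 34 = 11
11 − 8 = 3
3 − 3 = 0
So 1121 = 987 + 89 + 34 + 8 + 3, with no two terms consecutive in the sequence.

987 + 89 + 34 + 8 + 3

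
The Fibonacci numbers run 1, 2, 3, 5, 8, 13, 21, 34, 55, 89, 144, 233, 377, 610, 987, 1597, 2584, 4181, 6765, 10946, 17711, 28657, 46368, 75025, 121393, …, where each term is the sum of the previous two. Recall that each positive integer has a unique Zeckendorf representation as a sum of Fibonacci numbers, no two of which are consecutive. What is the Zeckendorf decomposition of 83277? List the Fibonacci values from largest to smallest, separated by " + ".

75025 + 6765 + 987 + 377 + 89 + 34

Greedy algorithm:
75025 ≤ 83277 < 121393, so take 75025; remainder 8252
6765 ≤ 8252 < 10946, so take 6765; remainder 1487
987 ≤ 1487 < 1597, so take 987; remainder 500
377 ≤ 500 < 610, so take 377; remainder 123
89 ≤ 123 < 144, so take 89; remainder 34
34 ≤ 34 < 55, so take 34; remainder 0
So 83277 = 75025 + 6765 + 987 + 377 + 89 + 34, with no two terms consecutive in the sequence.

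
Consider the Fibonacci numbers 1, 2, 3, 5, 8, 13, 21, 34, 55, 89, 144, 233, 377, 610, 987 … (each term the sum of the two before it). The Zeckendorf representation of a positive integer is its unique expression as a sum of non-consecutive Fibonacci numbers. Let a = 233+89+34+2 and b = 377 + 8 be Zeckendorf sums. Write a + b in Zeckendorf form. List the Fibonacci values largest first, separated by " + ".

The two numbers are 358 and 385, so their sum is 743.
Greedily peel off the largest Fibonacci term at each step:
take 610 (≤ 743); 743 − 610 = 133
take 89 (≤ 133); 133 − 89 = 44
take 34 (≤ 44); 44 − 34 = 10
take 8 (≤ 10); 10 − 8 = 2
take 2 (≤ 2); 2 − 2 = 0

610 + 89 + 34 + 8 + 2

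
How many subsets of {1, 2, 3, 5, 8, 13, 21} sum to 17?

Each representation comes from the Zeckendorf form by replacing some F_k with F_{k−1} + F_{k−2} where possible.
17 = 13+3+1 = 8+5+3+1 — 2 representations.

2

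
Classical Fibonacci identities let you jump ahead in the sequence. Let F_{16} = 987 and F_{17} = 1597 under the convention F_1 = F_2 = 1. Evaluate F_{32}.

By the doubling identity F_{2k} = F_k(2F_{k+1} − F_k): F_{32} = 987·(2·1597 − 987) = 987·2207 = 2178309.

2178309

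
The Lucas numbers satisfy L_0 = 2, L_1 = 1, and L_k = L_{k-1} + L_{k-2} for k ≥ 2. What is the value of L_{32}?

4870847

Iterating the recurrence up to L_{28} = 710647 and L_{27} = 439204:
L_{29} = L_{28} + L_{27} = 710647 + 439204 = 1149851
L_{30} = L_{29} + L_{28} = 1149851 + 710647 = 1860498
L_{31} = L_{30} + L_{29} = 1860498 + 1149851 = 3010349
L_{32} = L_{31} + L_{30} = 3010349 + 1860498 = 4870847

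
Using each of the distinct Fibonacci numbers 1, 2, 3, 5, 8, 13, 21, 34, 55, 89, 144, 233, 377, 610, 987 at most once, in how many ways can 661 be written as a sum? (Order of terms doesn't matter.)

10

Each representation comes from the Zeckendorf form by replacing some F_k with F_{k−1} + F_{k−2} where possible.
661 = 610+34+13+3+1 = 610+34+8+5+3+1 = 377+233+34+13+3+1 = … (7 more), for 10 in all.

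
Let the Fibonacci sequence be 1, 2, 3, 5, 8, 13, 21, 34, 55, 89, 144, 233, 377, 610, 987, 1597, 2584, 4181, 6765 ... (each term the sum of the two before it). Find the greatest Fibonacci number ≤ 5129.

4181

4181 ≤ 5129 < 6765, so the largest Fibonacci number not exceeding 5129 is 4181.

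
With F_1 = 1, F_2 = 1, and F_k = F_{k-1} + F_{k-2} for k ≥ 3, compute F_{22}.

17711

Iterating the recurrence up to F_{14} = 377 and F_{13} = 233:
F_{15} = F_{14} + F_{13} = 377 + 233 = 610
F_{16} = F_{15} + F_{14} = 610 + 377 = 987
F_{17} = F_{16} + F_{15} = 987 + 610 = 1597
F_{18} = F_{17} + F_{16} = 1597 + 987 = 2584
F_{19} = F_{18} + F_{17} = 2584 + 1597 = 4181
F_{20} = F_{19} + F_{18} = 4181 + 2584 = 6765
F_{21} = F_{20} + F_{19} = 6765 + 4181 = 10946
F_{22} = F_{21} + F_{20} = 10946 + 6765 = 17711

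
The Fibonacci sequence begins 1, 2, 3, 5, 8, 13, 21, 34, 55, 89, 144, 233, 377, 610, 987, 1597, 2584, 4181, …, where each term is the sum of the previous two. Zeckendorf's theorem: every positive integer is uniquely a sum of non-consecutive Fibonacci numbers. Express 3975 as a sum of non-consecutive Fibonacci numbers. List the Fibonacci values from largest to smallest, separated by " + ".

2584 + 987 + 377 + 21 + 5 + 1

Greedily peel off the largest Fibonacci term at each step:
subtract 2584 from 3975: 1391 remains
subtract 987 from 1391: 404 remains
subtract 377 from 404: 27 remains
subtract 21 from 27: 6 remains
subtract 5 from 6: 1 remains
subtract 1 from 1: 0 remains
So 3975 = 2584 + 987 + 377 + 21 + 5 + 1, with no two terms consecutive in the sequence.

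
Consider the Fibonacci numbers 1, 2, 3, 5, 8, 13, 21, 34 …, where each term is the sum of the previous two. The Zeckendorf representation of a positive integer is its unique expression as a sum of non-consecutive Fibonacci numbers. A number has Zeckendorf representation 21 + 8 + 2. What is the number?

21 + 8 + 2 = 31.

31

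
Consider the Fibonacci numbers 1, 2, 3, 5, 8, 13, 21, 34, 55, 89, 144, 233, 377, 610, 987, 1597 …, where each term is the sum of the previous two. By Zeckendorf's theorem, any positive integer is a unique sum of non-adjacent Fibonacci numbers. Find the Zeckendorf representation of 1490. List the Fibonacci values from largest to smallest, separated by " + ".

987 + 377 + 89 + 34 + 3

987 ≤ 1490 < 1597, so take 987; remainder 503
377 ≤ 503 < 610, so take 377; remainder 126
89 ≤ 126 < 144, so take 89; remainder 37
34 ≤ 37 < 55, so take 34; remainder 3
3 ≤ 3 < 5, so take 3; remainder 0
So 1490 = 987 + 377 + 89 + 34 + 3, with no two terms consecutive in the sequence.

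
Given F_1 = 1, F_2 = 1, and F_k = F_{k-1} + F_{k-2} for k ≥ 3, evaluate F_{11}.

Iterating the recurrence up to F_{5} = 5 and F_{4} = 3:
F_{6} = F_{5} + F_{4} = 5 + 3 = 8
F_{7} = F_{6} + F_{5} = 8 + 5 = 13
F_{8} = F_{7} + F_{6} = 13 + 8 = 21
F_{9} = F_{8} + F_{7} = 21 + 13 = 34
F_{10} = F_{9} + F_{8} = 34 + 21 = 55
F_{11} = F_{10} + F_{9} = 55 + 34 = 89

89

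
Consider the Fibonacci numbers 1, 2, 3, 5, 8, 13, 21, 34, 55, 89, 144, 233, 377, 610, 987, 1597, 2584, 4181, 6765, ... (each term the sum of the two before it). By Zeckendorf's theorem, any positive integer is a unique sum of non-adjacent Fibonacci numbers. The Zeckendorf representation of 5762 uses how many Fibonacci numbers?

7

subtract 4181 from 5762: 1581 remains
subtract 987 from 1581: 594 remains
subtract 377 from 594: 217 remains
subtract 144 from 217: 73 remains
subtract 55 from 73: 18 remains
subtract 13 from 18: 5 remains
subtract 5 from 5: 0 remains
5762 = 4181 + 987 + 377 + 144 + 55 + 13 + 5, which has 7 terms.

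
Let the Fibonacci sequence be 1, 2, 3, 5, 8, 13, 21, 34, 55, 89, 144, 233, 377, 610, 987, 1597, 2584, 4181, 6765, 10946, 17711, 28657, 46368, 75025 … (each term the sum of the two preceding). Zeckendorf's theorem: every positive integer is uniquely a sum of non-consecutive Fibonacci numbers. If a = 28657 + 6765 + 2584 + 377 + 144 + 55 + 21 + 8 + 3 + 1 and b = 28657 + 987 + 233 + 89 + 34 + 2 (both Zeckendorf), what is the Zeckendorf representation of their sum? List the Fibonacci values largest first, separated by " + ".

The two numbers are 38615 and 30002, so their sum is 68617.
68617 − 46368 = 22249
22249 − 17711 = 4538
4538 − 4181 = 357
357 − 233 = 124
124 − 89 = 35
35 − 34 = 1
1 − 1 = 0

46368 + 17711 + 4181 + 233 + 89 + 34 + 1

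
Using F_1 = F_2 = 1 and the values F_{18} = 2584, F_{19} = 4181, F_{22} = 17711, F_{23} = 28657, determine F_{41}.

165580141

By the addition formula F_{m+n} = F_m F_{n+1} + F_{m−1} F_n with m=19, n=22: F_{41} = 4181·28657 + 2584·17711 = 119814917 + 45765224 = 165580141.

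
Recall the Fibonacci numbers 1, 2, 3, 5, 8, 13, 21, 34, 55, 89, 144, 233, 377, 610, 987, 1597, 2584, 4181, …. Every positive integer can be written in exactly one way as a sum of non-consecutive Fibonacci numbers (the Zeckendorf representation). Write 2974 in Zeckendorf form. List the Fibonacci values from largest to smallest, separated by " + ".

take 2584 (≤ 2974); 2974 − 2584 = 390
take 377 (≤ 390); 390 − 377 = 13
take 13 (≤ 13); 13 − 13 = 0
So 2974 = 2584 + 377 + 13, with no two terms consecutive in the sequence.

2584 + 377 + 13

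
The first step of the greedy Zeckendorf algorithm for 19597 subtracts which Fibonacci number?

17711 ≤ 19597 < 28657, so the largest Fibonacci number not exceeding 19597 is 17711.

17711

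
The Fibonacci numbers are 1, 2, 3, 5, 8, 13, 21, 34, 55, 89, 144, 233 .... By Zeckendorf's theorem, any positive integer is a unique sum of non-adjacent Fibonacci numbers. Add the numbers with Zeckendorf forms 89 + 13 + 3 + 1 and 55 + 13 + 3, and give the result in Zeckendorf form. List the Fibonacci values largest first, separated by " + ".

The two numbers are 106 and 71, so their sum is 177.
Greedily peel off the largest Fibonacci term at each step:
subtract 144 from 177: 33 remains
subtract 21 from 33: 12 remains
subtract 8 from 12: 4 remains
subtract 3 from 4: 1 remains
subtract 1 from 1: 0 remains

144 + 21 + 8 + 3 + 1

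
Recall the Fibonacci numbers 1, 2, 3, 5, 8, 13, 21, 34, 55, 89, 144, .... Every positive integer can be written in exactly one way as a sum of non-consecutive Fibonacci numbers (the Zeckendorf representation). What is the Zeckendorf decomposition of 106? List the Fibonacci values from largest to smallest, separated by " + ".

Repeatedly subtract the largest Fibonacci number that fits:
largest Fibonacci ≤ 106 is 89; 106 − 89 = 17
largest Fibonacci ≤ 17 is 13; 17 − 13 = 4
largest Fibonacci ≤ 4 is 3; 4 − 3 = 1
largest Fibonacci ≤ 1 is 1; 1 − 1 = 0
So 106 = 89 + 13 + 3 + 1, with no two terms consecutive in the sequence.

89 + 13 + 3 + 1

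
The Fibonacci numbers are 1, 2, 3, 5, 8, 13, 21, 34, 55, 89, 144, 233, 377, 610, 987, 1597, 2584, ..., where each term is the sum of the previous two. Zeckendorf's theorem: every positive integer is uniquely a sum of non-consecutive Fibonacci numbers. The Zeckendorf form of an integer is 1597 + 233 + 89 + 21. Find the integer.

1940

1597 + 233 + 89 + 21 = 1940.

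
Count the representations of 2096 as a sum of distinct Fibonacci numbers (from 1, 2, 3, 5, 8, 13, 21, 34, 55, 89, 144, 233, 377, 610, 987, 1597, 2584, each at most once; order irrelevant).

Starting from the Zeckendorf form and repeatedly splitting a term F_k into F_{k−1} + F_{k−2} (when neither is already used) reaches every representation.
2096 = 1597+377+89+21+8+3+1 = 1597+377+55+34+21+8+3+1 = 1597+233+144+89+21+8+3+1 = … (5 more), for 8 in all.

8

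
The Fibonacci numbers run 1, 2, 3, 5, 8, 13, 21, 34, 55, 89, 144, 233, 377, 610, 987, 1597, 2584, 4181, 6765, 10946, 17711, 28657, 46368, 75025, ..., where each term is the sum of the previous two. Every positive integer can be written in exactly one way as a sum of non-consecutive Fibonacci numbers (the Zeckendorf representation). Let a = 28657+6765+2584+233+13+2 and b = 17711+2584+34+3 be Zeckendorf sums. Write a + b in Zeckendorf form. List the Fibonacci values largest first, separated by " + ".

46368 + 10946 + 987 + 233 + 34 + 13 + 5

The two numbers are 38254 and 20332, so their sum is 58586.
58586: greatest Fibonacci not exceeding it is 46368, leaving 12218
12218: greatest Fibonacci not exceeding it is 10946, leaving 1272
1272: greatest Fibonacci not exceeding it is 987, leaving 285
285: greatest Fibonacci not exceeding it is 233, leaving 52
52: greatest Fibonacci not exceeding it is 34, leaving 18
18: greatest Fibonacci not exceeding it is 13, leaving 5
5: greatest Fibonacci not exceeding it is 5, leaving 0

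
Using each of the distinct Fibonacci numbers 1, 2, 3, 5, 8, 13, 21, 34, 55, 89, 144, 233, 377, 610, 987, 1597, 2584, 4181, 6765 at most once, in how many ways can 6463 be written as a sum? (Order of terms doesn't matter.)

6463 = 4181+1597+610+55+13+5+2 = 4181+1597+610+34+21+13+5+2 = 4181+1597+377+233+55+13+5+2 = … (11 more), for 14 in all.

14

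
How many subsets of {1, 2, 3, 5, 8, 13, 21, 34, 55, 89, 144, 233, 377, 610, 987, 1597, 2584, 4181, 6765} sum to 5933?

50

Starting from the Zeckendorf form and repeatedly splitting a term F_k into F_{k−1} + F_{k−2} (when neither is already used) reaches every representation.
5933 = 4181+1597+144+8+3 = 4181+1597+144+8+2+1 = 4181+1597+89+55+8+3 = … (47 more), for 50 in all.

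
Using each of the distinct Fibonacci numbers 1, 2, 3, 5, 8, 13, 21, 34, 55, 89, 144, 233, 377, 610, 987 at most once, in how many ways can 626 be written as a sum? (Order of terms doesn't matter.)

18

Each representation comes from the Zeckendorf form by replacing some F_k with F_{k−1} + F_{k−2} where possible.
626 = 610+13+3 = 610+13+2+1 = 610+8+5+3 = 377+233+13+3 = … (14 more), for 18 in all.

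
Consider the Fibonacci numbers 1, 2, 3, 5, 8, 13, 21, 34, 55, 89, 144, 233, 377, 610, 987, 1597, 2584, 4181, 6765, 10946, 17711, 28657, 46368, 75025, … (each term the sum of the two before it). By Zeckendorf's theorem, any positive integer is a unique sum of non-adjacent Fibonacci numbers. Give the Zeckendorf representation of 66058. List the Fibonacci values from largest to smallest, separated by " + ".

46368 + 17711 + 1597 + 377 + 5

take 46368 (≤ 66058); 66058 − 46368 = 19690
take 17711 (≤ 19690); 19690 − 17711 = 1979
take 1597 (≤ 1979); 1979 − 1597 = 382
take 377 (≤ 382); 382 − 377 = 5
take 5 (≤ 5); 5 − 5 = 0
So 66058 = 46368 + 17711 + 1597 + 377 + 5, with no two terms consecutive in the sequence.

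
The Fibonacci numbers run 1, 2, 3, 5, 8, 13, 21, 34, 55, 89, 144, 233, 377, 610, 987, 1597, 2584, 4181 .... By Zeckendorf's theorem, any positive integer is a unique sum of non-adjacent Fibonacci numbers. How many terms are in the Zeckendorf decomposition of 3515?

8

Repeatedly subtract the largest Fibonacci number that fits:
take 2584 (≤ 3515); 3515 − 2584 = 931
take 610 (≤ 931); 931 − 610 = 321
take 233 (≤ 321); 321 − 233 = 88
take 55 (≤ 88); 88 − 55 = 33
take 21 (≤ 33); 33 − 21 = 12
take 8 (≤ 12); 12 − 8 = 4
take 3 (≤ 4); 4 − 3 = 1
take 1 (≤ 1); 1 − 1 = 0
3515 = 2584 + 610 + 233 + 55 + 21 + 8 + 3 + 1, which has 8 terms.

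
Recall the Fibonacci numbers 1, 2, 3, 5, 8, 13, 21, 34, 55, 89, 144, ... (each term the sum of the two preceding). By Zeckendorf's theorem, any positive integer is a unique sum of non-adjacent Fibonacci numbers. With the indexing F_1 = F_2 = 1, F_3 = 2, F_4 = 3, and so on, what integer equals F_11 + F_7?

102

F_11 + F_7 = 89 + 13 = 102.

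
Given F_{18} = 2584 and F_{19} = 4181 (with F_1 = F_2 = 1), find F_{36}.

By the doubling identity F_{2k} = F_k(2F_{k+1} − F_k): F_{36} = 2584·(2·4181 − 2584) = 2584·5778 = 14930352.

14930352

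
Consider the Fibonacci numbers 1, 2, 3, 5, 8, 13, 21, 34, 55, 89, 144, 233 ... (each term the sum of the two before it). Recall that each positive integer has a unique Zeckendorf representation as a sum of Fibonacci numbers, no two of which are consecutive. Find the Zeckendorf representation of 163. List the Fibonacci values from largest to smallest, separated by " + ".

Repeatedly subtract the largest Fibonacci number that fits:
subtract 144 from 163: 19 remains
subtract 13 from 19: 6 remains
subtract 5 from 6: 1 remains
subtract 1 from 1: 0 remains
So 163 = 144 + 13 + 5 + 1, with no two terms consecutive in the sequence.

144 + 13 + 5 + 1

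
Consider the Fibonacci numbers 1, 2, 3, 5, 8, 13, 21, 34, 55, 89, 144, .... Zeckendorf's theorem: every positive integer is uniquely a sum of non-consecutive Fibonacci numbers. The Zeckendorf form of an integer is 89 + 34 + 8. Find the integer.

89 + 34 + 8 = 131.

131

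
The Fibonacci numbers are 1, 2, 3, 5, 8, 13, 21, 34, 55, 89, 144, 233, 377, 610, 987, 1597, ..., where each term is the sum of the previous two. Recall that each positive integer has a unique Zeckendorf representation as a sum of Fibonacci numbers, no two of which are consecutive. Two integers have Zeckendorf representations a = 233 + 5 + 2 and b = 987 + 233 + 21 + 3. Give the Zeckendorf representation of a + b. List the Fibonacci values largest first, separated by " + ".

The two numbers are 240 and 1244, so their sum is 1484.
subtract 987 from 1484: 497 remains
subtract 377 from 497: 120 remains
subtract 89 from 120: 31 remains
subtract 21 from 31: 10 remains
subtract 8 from 10: 2 remains
subtract 2 from 2: 0 remains

987 + 377 + 89 + 21 + 8 + 2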